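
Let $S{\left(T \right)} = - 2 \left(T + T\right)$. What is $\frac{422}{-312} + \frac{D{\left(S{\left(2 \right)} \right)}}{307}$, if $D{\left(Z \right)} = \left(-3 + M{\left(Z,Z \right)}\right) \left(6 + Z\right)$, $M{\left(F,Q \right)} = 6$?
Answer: $- \frac{65713}{47892} \approx -1.3721$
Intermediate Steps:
$S{\left(T \right)} = - 4 T$ ($S{\left(T \right)} = - 2 \cdot 2 T = - 4 T$)
$D{\left(Z \right)} = 18 + 3 Z$ ($D{\left(Z \right)} = \left(-3 + 6\right) \left(6 + Z\right) = 3 \left(6 + Z\right) = 18 + 3 Z$)
$\frac{422}{-312} + \frac{D{\left(S{\left(2 \right)} \right)}}{307} = \frac{422}{-312} + \frac{18 + 3 \left(\left(-4\right) 2\right)}{307} = 422 \left(- \frac{1}{312}\right) + \left(18 + 3 \left(-8\right)\right) \frac{1}{307} = - \frac{211}{156} + \left(18 - 24\right) \frac{1}{307} = - \frac{211}{156} - \frac{6}{307} = - \frac{65713}{47892}$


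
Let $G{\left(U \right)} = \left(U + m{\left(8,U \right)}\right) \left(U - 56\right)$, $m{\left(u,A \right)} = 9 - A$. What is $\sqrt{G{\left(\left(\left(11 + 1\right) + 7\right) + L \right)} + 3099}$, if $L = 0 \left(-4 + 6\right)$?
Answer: $\sqrt{2766} \approx 52.593$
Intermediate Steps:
$L = 0$ ($L = 0 \cdot 2 = 0$)
$G{\left(U \right)} = -504 + 9 U$ ($G{\left(U \right)} = \left(U - \left(-9 + U\right)\right) \left(U - 56\right) = 9 \left(-56 + U\right) = -504 + 9 U$)
$\sqrt{G{\left(\left(\left(11 + 1\right) + 7\right) + L \right)} + 3099} = \sqrt{\left(-504 + 9 \left(\left(\left(11 + 1\right) + 7\right) + 0\right)\right) + 3099} = \sqrt{\left(-504 + 9 \left(\left(12 + 7\right) + 0\right)\right) + 3099} = \sqrt{\left(-504 + 9 \left(19 + 0\right)\right) + 3099} = \sqrt{\left(-504 + 9 \cdot 19\right) + 3099} = \sqrt{\left(-504 + 171\right) + 3099} = \sqrt{-333 + 3099} = \sqrt{2766}$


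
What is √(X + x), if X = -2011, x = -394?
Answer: I*√2405 ≈ 49.041*I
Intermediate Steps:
√(X + x) = √(-2011 - 394) = √(-2405) = I*√2405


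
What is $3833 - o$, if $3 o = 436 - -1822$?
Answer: $\frac{9241}{3} \approx 3080.3$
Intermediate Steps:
$o = \frac{2258}{3}$ ($o = \frac{436 - -1822}{3} = \frac{436 + 1822}{3} = \frac{1}{3} \cdot 2258 = \frac{2258}{3} \approx 752.67$)
$3833 - o = 3833 - \frac{2258}{3} = \frac{9241}{3}$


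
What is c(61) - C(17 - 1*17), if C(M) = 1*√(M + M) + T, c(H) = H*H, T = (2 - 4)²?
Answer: 3717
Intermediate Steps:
T = 4 (T = (-2)² = 4)
c(H) = H²
C(M) = 4 + √2*√M (C(M) = 1*√(M + M) + 4 = 1*√(2*M) + 4 = 1*(√2*√M) + 4 = √2*√M + 4 = 4 + √2*√M)
c(61) - C(17 - 1*17) = 61² - (4 + √2*√(17 - 1*17)) = 3721 - (4 + √2*√(17 - 17)) = 3721 - (4 + √2*√0) = 3721 - (4 + √2*0) = 3721 - (4 + 0) = 3721 - 1*4 = 3721 - 4 = 3717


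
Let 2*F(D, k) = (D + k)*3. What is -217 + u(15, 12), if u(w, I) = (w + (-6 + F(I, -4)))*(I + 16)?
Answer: 371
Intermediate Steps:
F(D, k) = 3*D/2 + 3*k/2 (F(D, k) = ((D + k)*3)/2 = (3*D + 3*k)/2 = 3*D/2 + 3*k/2)
u(w, I) = (16 + I)*(-12 + w + 3*I/2) (u(w, I) = (w + (-6 + (3*I/2 + (3/2)*(-4))))*(I + 16) = (w + (-6 + (3*I/2 - 6)))*(16 + I) = (w + (-6 + (-6 + 3*I/2)))*(16 + I) = (w + (-12 + 3*I/2))*(16 + I) = (-12 + w + 3*I/2)*(16 + I) = (16 + I)*(-12 + w + 3*I/2))
-217 + u(15, 12) = -217 + (-192 + 12*12 + 16*15 + (3/2)*12**2 + 12*15) = -217 + (-192 + 144 + 240 + (3/2)*144 + 180) = -217 + (-192 + 144 + 240 + 216 + 180) = -217 + 588 = 371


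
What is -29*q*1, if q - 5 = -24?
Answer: 551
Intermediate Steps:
q = -19 (q = 5 - 24 = -19)
-29*q*1 = -29*(-19)*1 = 551*1 = 551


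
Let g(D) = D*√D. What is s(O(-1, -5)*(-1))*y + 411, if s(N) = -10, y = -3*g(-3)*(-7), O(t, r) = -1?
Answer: 411 + 630*I*√3 ≈ 411.0 + 1091.2*I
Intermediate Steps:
g(D) = D^(3/2)
y = -63*I*√3 (y = -(-9)*I*√3*(-7) = (9*I*√3)*(-7) = -63*I*√3 ≈ -109.12*I)
s(O(-1, -5)*(-1))*y + 411 = -(-630)*I*√3 + 411 = 630*I*√3 + 411 = 411 + 630*I*√3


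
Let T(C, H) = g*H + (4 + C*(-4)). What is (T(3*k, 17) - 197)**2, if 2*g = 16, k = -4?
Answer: 81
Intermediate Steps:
g = 8 (g = (1/2)*16 = 8)
T(C, H) = 4 - 4*C + 8*H (T(C, H) = 8*H + (4 + C*(-4)) = 8*H + (4 - 4*C) = 4 - 4*C + 8*H)
(T(3*k, 17) - 197)**2 = ((4 - 12*(-4) + 8*17) - 197)**2 = ((4 - 4*(-12) + 136) - 197)**2 = ((4 + 48 + 136) - 197)**2 = (188 - 197)**2 = (-9)**2 = 81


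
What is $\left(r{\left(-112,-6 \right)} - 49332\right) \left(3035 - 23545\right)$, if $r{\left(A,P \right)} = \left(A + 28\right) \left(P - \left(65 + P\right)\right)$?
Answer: $899814720$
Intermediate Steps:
$r{\left(A,P \right)} = -1820 - 65 A$ ($r{\left(A,P \right)} = \left(28 + A\right) \left(-65\right) = -1820 - 65 A$)
$\left(r{\left(-112,-6 \right)} - 49332\right) \left(3035 - 23545\right) = \left(\left(-1820 - -7280\right) - 49332\right) \left(3035 - 23545\right) = \left(\left(-1820 + 7280\right) - 49332\right) \left(-20510\right) = \left(5460 - 49332\right) \left(-20510\right) = \left(-43872\right) \left(-20510\right) = 899814720$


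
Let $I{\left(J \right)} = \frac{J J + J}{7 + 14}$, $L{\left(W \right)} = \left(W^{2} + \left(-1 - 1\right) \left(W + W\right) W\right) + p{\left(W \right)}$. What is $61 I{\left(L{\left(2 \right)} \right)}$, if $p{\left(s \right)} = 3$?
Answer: $\frac{1464}{7} \approx 209.14$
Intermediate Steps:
$L{\left(W \right)} = 3 - 3 W^{2}$ ($L{\left(W \right)} = \left(W^{2} + \left(-1 - 1\right) \left(W + W\right) W\right) + 3 = \left(W^{2} + - 2 \cdot 2 W W\right) + 3 = \left(W^{2} + - 4 W W\right) + 3 = \left(W^{2} - 4 W^{2}\right) + 3 = - 3 W^{2} + 3 = 3 - 3 W^{2}$)
$I{\left(J \right)} = \frac{J}{21} + \frac{J^{2}}{21}$ ($I{\left(J \right)} = \frac{J^{2} + J}{21} = \left(J + J^{2}\right) \frac{1}{21} = \frac{J}{21} + \frac{J^{2}}{21}$)
$61 I{\left(L{\left(2 \right)} \right)} = 61 \frac{\left(3 - 3 \cdot 2^{2}\right) \left(1 + \left(3 - 3 \cdot 2^{2}\right)\right)}{21} = 61 \frac{\left(3 - 12\right) \left(1 + \left(3 - 12\right)\right)}{21} = 61 \cdot \frac{1}{21} \left(-9\right) \left(1 - 9\right) = 61 \cdot \frac{1}{21} \left(-9\right) \left(-8\right) = 61 \cdot \frac{24}{7} = \frac{1464}{7}$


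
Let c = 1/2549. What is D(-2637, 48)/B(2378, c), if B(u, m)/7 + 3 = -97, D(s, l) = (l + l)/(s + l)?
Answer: 8/151025 ≈ 5.2971e-5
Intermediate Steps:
D(s, l) = 2*l/(l + s) (D(s, l) = (2*l)/(l + s) = 2*l/(l + s))
c = 1/2549 ≈ 0.00039231
B(u, m) = -700 (B(u, m) = -21 + 7*(-97) = -21 - 679 = -700)
D(-2637, 48)/B(2378, c) = (2*48/(48 - 2637))/(-700) = (2*48/(-2589))*(-1/700) = (2*48*(-1/2589))*(-1/700) = -32/863*(-1/700) = 8/151025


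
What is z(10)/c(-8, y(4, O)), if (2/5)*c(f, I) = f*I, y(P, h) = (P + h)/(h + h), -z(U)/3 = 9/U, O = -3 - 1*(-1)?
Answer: -27/100 ≈ -0.27000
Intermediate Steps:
O = -2 (O = -3 + 1 = -2)
z(U) = -27/U
y(P, h) = (P + h)/(2*h) (y(P, h) = (P + h)/((2*h)) = (P + h)*(1/(2*h)) = (P + h)/(2*h))
c(f, I) = 5*I*f/2 (c(f, I) = 5*(f*I)/2 = 5*(I*f)/2 = 5*I*f/2)
z(10)/c(-8, y(4, O)) = (-27/10)/(((5/2)*((1/2)*(4 - 2)/(-2))*(-8))) = (-27*1/10)/(((5/2)*((1/2)*(-1/2)*2)*(-8))) = -27/(10*((5/2)*(-1/2)*(-8))) = -27/10/10 = -27/10*1/10 = -27/100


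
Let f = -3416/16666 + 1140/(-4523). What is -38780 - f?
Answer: -1461607141116/37690159 ≈ -38780.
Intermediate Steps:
f = -17224904/37690159 (f = -3416*1/16666 + 1140*(-1/4523) = -1708/8333 - 1140/4523 = -17224904/37690159 ≈ -0.45701)
-38780 - f = -38780 - 1*(-17224904/37690159) = -38780 + 17224904/37690159 = -1461607141116/37690159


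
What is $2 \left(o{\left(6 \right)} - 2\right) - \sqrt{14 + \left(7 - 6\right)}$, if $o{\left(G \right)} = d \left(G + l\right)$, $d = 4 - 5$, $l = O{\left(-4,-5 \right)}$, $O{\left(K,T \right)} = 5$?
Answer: $-26 - \sqrt{15} \approx -29.873$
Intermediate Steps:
$l = 5$
$d = -1$
$o{\left(G \right)} = -5 - G$ ($o{\left(G \right)} = - (G + 5) = - (5 + G) = -5 - G$)
$2 \left(o{\left(6 \right)} - 2\right) - \sqrt{14 + \left(7 - 6\right)} = 2 \left(\left(-5 - 6\right) - 2\right) - \sqrt{14 + \left(7 - 6\right)} = 2 \left(-11 - 2\right) - \sqrt{14 + 1} = 2 \left(-13\right) - \sqrt{15} = -26 - \sqrt{15}$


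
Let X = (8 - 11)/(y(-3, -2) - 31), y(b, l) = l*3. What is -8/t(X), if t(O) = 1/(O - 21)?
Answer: 6192/37 ≈ 167.35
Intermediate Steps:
y(b, l) = 3*l
X = 3/37 (X = (8 - 11)/(3*(-2) - 31) = -3/(-6 - 31) = -3/(-37) = -3*(-1/37) = 3/37 ≈ 0.081081)
t(O) = 1/(-21 + O)
-8/t(X) = -8/(1/(-21 + 3/37)) = -8/(1/(-774/37)) = -8/(-37/774) = -8*(-774/37) = 6192/37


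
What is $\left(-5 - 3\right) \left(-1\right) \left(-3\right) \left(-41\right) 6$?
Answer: $5904$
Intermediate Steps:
$\left(-5 - 3\right) \left(-1\right) \left(-3\right) \left(-41\right) 6 = \left(-8\right) \left(-1\right) \left(-3\right) \left(-41\right) 6 = 8 \left(-3\right) \left(-41\right) 6 = \left(-24\right) \left(-41\right) 6 = 984 \cdot 6 = 5904$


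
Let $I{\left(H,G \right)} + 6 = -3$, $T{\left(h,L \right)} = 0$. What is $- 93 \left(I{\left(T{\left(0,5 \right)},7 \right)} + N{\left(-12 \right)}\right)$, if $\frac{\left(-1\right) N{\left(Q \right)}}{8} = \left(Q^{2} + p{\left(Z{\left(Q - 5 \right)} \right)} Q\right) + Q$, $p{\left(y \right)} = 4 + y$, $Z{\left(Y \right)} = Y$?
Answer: $215109$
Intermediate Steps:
$I{\left(H,G \right)} = -9$ ($I{\left(H,G \right)} = -6 - 3 = -9$)
$N{\left(Q \right)} = - 8 Q - 8 Q^{2} - 8 Q \left(-1 + Q\right)$ ($N{\left(Q \right)} = - 8 \left(\left(Q^{2} + \left(4 + \left(Q - 5\right)\right) Q\right) + Q\right) = - 8 \left(\left(Q^{2} + \left(4 + \left(-5 + Q\right)\right) Q\right) + Q\right) = - 8 \left(\left(Q^{2} + \left(-1 + Q\right) Q\right) + Q\right) = - 8 \left(\left(Q^{2} + Q \left(-1 + Q\right)\right) + Q\right) = - 8 \left(Q + Q^{2} + Q \left(-1 + Q\right)\right) = - 8 Q - 8 Q^{2} - 8 Q \left(-1 + Q\right)$)
$- 93 \left(I{\left(T{\left(0,5 \right)},7 \right)} + N{\left(-12 \right)}\right) = - 93 \left(-9 - 16 \left(-12\right)^{2}\right) = - 93 \left(-9 - 2304\right) = \left(-93\right) \left(-2313\right) = 215109$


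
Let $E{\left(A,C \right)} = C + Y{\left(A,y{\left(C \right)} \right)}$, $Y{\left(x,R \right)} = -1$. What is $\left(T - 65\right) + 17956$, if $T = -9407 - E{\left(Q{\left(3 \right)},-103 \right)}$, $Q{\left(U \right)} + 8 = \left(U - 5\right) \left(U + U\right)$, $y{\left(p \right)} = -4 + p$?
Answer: $8588$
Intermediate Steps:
$Q{\left(U \right)} = -8 + 2 U \left(-5 + U\right)$ ($Q{\left(U \right)} = -8 + \left(U - 5\right) \left(U + U\right) = -8 + \left(-5 + U\right) 2 U = -8 + 2 U \left(-5 + U\right)$)
$E{\left(A,C \right)} = -1 + C$ ($E{\left(A,C \right)} = C - 1 = -1 + C$)
$T = -9303$ ($T = -9407 - \left(-1 - 103\right) = -9407 - -104 = -9407 + 104 = -9303$)
$\left(T - 65\right) + 17956 = \left(-9303 - 65\right) + 17956 = -9368 + 17956 = 8588$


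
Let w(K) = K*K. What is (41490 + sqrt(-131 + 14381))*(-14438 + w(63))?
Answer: -434358810 - 52345*sqrt(570) ≈ -4.3561e+8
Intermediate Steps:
w(K) = K**2
(41490 + sqrt(-131 + 14381))*(-14438 + w(63)) = (41490 + sqrt(-131 + 14381))*(-14438 + 63**2) = (41490 + sqrt(14250))*(-14438 + 3969) = (41490 + 5*sqrt(570))*(-10469) = -434358810 - 52345*sqrt(570)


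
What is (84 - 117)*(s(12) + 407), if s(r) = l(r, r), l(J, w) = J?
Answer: -13827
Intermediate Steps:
s(r) = r
(84 - 117)*(s(12) + 407) = (84 - 117)*(12 + 407) = -33*419 = -13827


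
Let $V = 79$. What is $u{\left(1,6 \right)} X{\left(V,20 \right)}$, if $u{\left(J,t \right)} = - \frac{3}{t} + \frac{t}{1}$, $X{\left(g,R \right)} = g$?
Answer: $\frac{869}{2} \approx 434.5$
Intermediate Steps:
$u{\left(J,t \right)} = t - \frac{3}{t}$ ($u{\left(J,t \right)} = - \frac{3}{t} + t 1 = - \frac{3}{t} + t = t - \frac{3}{t}$)
$u{\left(1,6 \right)} X{\left(V,20 \right)} = \left(6 - \frac{3}{6}\right) 79 = \left(6 - \frac{1}{2}\right) 79 = \frac{11}{2} \cdot 79 = \frac{869}{2}$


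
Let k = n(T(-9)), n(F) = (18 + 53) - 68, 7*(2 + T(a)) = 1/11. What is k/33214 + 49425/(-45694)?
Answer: -410366217/379420129 ≈ -1.0816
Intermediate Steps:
T(a) = -153/77 (T(a) = -2 + (1/7)/11 = -2 + (1/7)*(1/11) = -2 + 1/77 = -153/77)
n(F) = 3 (n(F) = 71 - 68 = 3)
k = 3
k/33214 + 49425/(-45694) = 3/33214 + 49425/(-45694) = 3*(1/33214) + 49425*(-1/45694) = 3/33214 - 49425/45694 = -410366217/379420129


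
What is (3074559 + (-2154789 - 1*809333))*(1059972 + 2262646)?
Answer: 366939964066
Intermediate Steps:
(3074559 + (-2154789 - 1*809333))*(1059972 + 2262646) = (3074559 + (-2154789 - 809333))*3322618 = (3074559 - 2964122)*3322618 = 110437*3322618 = 366939964066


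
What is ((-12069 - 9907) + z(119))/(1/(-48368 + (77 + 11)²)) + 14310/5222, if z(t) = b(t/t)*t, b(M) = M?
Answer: 2318355910403/2611 ≈ 8.8792e+8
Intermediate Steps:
z(t) = t (z(t) = (t/t)*t = 1*t = t)
((-12069 - 9907) + z(119))/(1/(-48368 + (77 + 11)²)) + 14310/5222 = ((-12069 - 9907) + 119)/(1/(-48368 + (77 + 11)²)) + 14310/5222 = (-21976 + 119)/(1/(-48368 + 88²)) + 14310*(1/5222) = -21857/(1/(-48368 + 7744)) + 7155/2611 = -21857/(1/(-40624)) + 7155/2611 = -21857/(-1/40624) + 7155/2611 = -21857*(-40624) + 7155/2611 = 887918768 + 7155/2611 = 2318355910403/2611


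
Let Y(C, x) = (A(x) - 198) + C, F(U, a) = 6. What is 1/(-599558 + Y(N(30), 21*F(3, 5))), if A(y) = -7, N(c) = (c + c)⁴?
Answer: 1/12360237 ≈ 8.0905e-8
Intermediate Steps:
N(c) = 16*c⁴ (N(c) = (2*c)⁴ = 16*c⁴)
Y(C, x) = -205 + C (Y(C, x) = (-7 - 198) + C = -205 + C)
1/(-599558 + Y(N(30), 21*F(3, 5))) = 1/(-599558 + (-205 + 16*30⁴)) = 1/(-599558 + (-205 + 16*810000)) = 1/(-599558 + (-205 + 12960000)) = 1/(-599558 + 12959795) = 1/12360237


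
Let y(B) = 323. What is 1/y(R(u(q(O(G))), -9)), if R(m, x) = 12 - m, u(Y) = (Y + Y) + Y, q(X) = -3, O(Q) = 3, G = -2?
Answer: 1/323 ≈ 0.0030960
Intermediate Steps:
u(Y) = 3*Y (u(Y) = 2*Y + Y = 3*Y)
1/y(R(u(q(O(G))), -9)) = 1/323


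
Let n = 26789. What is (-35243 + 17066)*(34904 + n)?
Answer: -1121393661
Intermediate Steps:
(-35243 + 17066)*(34904 + n) = (-35243 + 17066)*(34904 + 26789) = -18177*61693 = -1121393661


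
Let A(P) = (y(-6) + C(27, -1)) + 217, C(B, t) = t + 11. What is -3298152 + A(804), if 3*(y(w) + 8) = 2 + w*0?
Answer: -9893797/3 ≈ -3.2979e+6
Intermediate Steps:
C(B, t) = 11 + t
y(w) = -22/3 (y(w) = -8 + (2 + w*0)/3 = -8 + (2 + 0)/3 = -8 + (⅓)*2 = -8 + ⅔ = -22/3)
A(P) = 659/3 (A(P) = (-22/3 + (11 - 1)) + 217 = (-22/3 + 10) + 217 = 8/3 + 217 = 659/3)
-3298152 + A(804) = -3298152 + 659/3 = -9893797/3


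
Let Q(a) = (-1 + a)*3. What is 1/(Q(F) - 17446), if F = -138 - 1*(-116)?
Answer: -1/17515 ≈ -5.7094e-5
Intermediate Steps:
F = -22 (F = -138 + 116 = -22)
Q(a) = -3 + 3*a
1/(Q(F) - 17446) = 1/((-3 + 3*(-22)) - 17446) = 1/((-3 - 66) - 17446) = 1/(-69 - 17446) = 1/(-17515) = -1/17515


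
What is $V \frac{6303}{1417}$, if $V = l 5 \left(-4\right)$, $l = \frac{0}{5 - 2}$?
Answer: $0$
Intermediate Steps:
$l = 0$ ($l = \frac{0}{5 - 2} = \frac{0}{3} = 0 \cdot \frac{1}{3} = 0$)
$V = 0$ ($V = 0 \cdot 5 \left(-4\right) = 0 \left(-4\right) = 0$)
$V \frac{6303}{1417} = 0 \cdot \frac{6303}{1417} = 0$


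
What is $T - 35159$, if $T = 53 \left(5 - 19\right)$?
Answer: $-35901$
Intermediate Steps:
$T = -742$ ($T = 53 \left(5 - 19\right) = 53 \left(-14\right) = -742$)
$T - 35159 = -742 - 35159 = -35901$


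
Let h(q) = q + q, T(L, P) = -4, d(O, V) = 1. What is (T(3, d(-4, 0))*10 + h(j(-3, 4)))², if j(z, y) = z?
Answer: 2116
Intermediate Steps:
h(q) = 2*q
(T(3, d(-4, 0))*10 + h(j(-3, 4)))² = (-4*10 + 2*(-3))² = (-40 - 6)² = (-46)² = 2116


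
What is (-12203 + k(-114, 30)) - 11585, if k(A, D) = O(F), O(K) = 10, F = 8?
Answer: -23778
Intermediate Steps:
k(A, D) = 10
(-12203 + k(-114, 30)) - 11585 = (-12203 + 10) - 11585 = -12193 - 11585 = -23778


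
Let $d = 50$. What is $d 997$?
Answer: $49850$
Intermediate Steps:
$d 997 = 50 \cdot 997 = 49850$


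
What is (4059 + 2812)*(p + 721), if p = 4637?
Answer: 36814818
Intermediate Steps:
(4059 + 2812)*(p + 721) = (4059 + 2812)*(4637 + 721) = 6871*5358 = 36814818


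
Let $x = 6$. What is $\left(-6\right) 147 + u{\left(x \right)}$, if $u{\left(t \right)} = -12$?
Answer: $-894$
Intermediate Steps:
$\left(-6\right) 147 + u{\left(x \right)} = \left(-6\right) 147 - 12 = -882 - 12 = -894$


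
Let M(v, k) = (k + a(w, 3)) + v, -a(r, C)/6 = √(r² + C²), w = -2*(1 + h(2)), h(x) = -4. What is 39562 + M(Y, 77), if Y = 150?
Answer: 39789 - 18*√5 ≈ 39749.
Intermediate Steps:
w = 6 (w = -2*(1 - 4) = -2*(-3) = 6)
a(r, C) = -6*√(C² + r²) (a(r, C) = -6*√(r² + C²) = -6*√(C² + r²))
M(v, k) = k + v - 18*√5 (M(v, k) = (k - 6*√(3² + 6²)) + v = (k - 6*√(9 + 36)) + v = (k - 18*√5) + v = k + v - 18*√5)
39562 + M(Y, 77) = 39562 + (77 + 150 - 18*√5) = 39562 + (227 - 18*√5) = 39789 - 18*√5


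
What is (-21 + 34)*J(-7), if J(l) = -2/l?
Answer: 26/7 ≈ 3.7143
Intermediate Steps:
(-21 + 34)*J(-7) = (-21 + 34)*(-2/(-7)) = 13*(-2*(-⅐)) = 13*(2/7) = 26/7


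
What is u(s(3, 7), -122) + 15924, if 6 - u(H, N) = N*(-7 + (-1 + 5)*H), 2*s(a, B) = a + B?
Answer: 17516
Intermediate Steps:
s(a, B) = B/2 + a/2 (s(a, B) = (a + B)/2 = (B + a)/2 = B/2 + a/2)
u(H, N) = 6 - N*(-7 + 4*H) (u(H, N) = 6 - N*(-7 + (-1 + 5)*H) = 6 - N*(-7 + 4*H))
u(s(3, 7), -122) + 15924 = (6 + 7*(-122) - 4*((1/2)*7 + (1/2)*3)*(-122)) + 15924 = (6 - 854 - 4*(7/2 + 3/2)*(-122)) + 15924 = (6 - 854 - 4*5*(-122)) + 15924 = (6 - 854 + 2440) + 15924 = 1592 + 15924 = 17516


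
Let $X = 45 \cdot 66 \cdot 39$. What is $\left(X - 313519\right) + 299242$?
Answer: $101553$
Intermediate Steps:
$X = 115830$ ($X = 2970 \cdot 39 = 115830$)
$\left(X - 313519\right) + 299242 = \left(115830 - 313519\right) + 299242 = -197689 + 299242 = 101553$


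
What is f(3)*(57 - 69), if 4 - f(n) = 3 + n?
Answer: 24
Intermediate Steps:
f(n) = 1 - n (f(n) = 4 - (3 + n) = 4 + (-3 - n) = 1 - n)
f(3)*(57 - 69) = (1 - 1*3)*(57 - 69) = (1 - 3)*(-12) = -2*(-12) = 24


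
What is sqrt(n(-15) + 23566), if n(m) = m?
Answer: sqrt(23551) ≈ 153.46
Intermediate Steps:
sqrt(n(-15) + 23566) = sqrt(-15 + 23566) = sqrt(23551)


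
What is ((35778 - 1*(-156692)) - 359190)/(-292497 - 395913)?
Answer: 16672/68841 ≈ 0.24218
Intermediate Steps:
((35778 - 1*(-156692)) - 359190)/(-292497 - 395913) = ((35778 + 156692) - 359190)/(-688410) = (192470 - 359190)*(-1/688410) = -166720*(-1/688410) = 16672/68841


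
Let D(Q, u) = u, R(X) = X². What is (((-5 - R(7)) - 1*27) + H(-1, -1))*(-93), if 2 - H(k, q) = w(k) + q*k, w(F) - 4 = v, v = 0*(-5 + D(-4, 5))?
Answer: 7812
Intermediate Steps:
v = 0 (v = 0*(-5 + 5) = 0*0 = 0)
w(F) = 4 (w(F) = 4 + 0 = 4)
H(k, q) = -2 - k*q (H(k, q) = 2 - (4 + q*k) = 2 - (4 + k*q) = 2 + (-4 - k*q) = -2 - k*q)
(((-5 - R(7)) - 1*27) + H(-1, -1))*(-93) = (((-5 - 1*7²) - 1*27) + (-2 - 1*(-1)*(-1)))*(-93) = (((-5 - 1*49) - 27) + (-2 - 1))*(-93) = (((-5 - 49) - 27) - 3)*(-93) = ((-54 - 27) - 3)*(-93) = (-81 - 3)*(-93) = -84*(-93) = 7812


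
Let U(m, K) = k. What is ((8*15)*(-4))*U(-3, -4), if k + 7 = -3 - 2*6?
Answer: 10560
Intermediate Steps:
k = -22 (k = -7 + (-3 - 2*6) = -7 + (-3 - 12) = -7 - 15 = -22)
U(m, K) = -22
((8*15)*(-4))*U(-3, -4) = ((8*15)*(-4))*(-22) = (120*(-4))*(-22) = -480*(-22) = 10560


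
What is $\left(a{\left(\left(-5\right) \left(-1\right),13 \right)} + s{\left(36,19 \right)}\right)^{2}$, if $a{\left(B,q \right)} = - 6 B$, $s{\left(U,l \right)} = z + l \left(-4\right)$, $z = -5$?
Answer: $12321$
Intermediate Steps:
$s{\left(U,l \right)} = -5 - 4 l$ ($s{\left(U,l \right)} = -5 + l \left(-4\right) = -5 - 4 l$)
$\left(a{\left(\left(-5\right) \left(-1\right),13 \right)} + s{\left(36,19 \right)}\right)^{2} = \left(- 6 \left(\left(-5\right) \left(-1\right)\right) - 81\right)^{2} = \left(\left(-6\right) 5 - 81\right)^{2} = \left(-30 - 81\right)^{2} = \left(-111\right)^{2} = 12321$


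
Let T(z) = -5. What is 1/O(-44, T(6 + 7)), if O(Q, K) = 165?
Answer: 1/165 ≈ 0.0060606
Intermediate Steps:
1/O(-44, T(6 + 7)) = 1/165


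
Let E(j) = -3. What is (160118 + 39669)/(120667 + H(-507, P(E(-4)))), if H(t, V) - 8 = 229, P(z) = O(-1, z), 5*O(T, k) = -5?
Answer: 28541/17272 ≈ 1.6524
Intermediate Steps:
O(T, k) = -1 (O(T, k) = (1/5)*(-5) = -1)
P(z) = -1
H(t, V) = 237 (H(t, V) = 8 + 229 = 237)
(160118 + 39669)/(120667 + H(-507, P(E(-4)))) = (160118 + 39669)/(120667 + 237) = 199787/120904 = 199787*(1/120904) = 28541/17272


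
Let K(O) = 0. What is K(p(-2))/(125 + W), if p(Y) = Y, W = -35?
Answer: 0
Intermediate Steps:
K(p(-2))/(125 + W) = 0/(125 - 35) = 0/90 = 0*(1/90) = 0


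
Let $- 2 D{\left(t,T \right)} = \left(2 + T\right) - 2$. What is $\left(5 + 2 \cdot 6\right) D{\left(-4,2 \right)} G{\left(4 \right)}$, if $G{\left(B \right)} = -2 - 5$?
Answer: $119$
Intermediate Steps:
$D{\left(t,T \right)} = - \frac{T}{2}$ ($D{\left(t,T \right)} = - \frac{\left(2 + T\right) - 2}{2} = - \frac{T}{2}$)
$G{\left(B \right)} = -7$
$\left(5 + 2 \cdot 6\right) D{\left(-4,2 \right)} G{\left(4 \right)} = \left(5 + 2 \cdot 6\right) \left(\left(- \frac{1}{2}\right) 2\right) \left(-7\right) = \left(5 + 12\right) \left(-1\right) \left(-7\right) = 17 \left(-1\right) \left(-7\right) = \left(-17\right) \left(-7\right) = 119$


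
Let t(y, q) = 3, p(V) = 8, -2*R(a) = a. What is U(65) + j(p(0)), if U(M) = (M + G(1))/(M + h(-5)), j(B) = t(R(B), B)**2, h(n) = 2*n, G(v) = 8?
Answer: 568/55 ≈ 10.327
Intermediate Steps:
R(a) = -a/2
j(B) = 9 (j(B) = 3**2 = 9)
U(M) = (8 + M)/(-10 + M) (U(M) = (M + 8)/(M + 2*(-5)) = (8 + M)/(M - 10) = (8 + M)/(-10 + M))
U(65) + j(p(0)) = (8 + 65)/(-10 + 65) + 9 = 73/55 + 9 = 568/55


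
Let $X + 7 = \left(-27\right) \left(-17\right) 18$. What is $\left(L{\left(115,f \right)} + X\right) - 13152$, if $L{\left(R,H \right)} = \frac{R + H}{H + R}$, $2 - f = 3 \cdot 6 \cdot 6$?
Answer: $-4896$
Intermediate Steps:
$X = 8255$ ($X = -7 + \left(-27\right) \left(-17\right) 18 = -7 + 459 \cdot 18 = -7 + 8262 = 8255$)
$f = -106$ ($f = 2 - 3 \cdot 6 \cdot 6 = 2 - 18 \cdot 6 = 2 - 108 = -106$)
$L{\left(R,H \right)} = 1$ ($L{\left(R,H \right)} = \frac{H + R}{H + R} = 1$)
$\left(L{\left(115,f \right)} + X\right) - 13152 = \left(1 + 8255\right) - 13152 = 8256 - 13152 = -4896$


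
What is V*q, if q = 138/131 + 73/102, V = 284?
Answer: 3356738/6681 ≈ 502.43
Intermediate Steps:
q = 23639/13362 (q = 138*(1/131) + 73*(1/102) = 138/131 + 73/102 = 23639/13362 ≈ 1.7691)
V*q = 284*(23639/13362) = 3356738/6681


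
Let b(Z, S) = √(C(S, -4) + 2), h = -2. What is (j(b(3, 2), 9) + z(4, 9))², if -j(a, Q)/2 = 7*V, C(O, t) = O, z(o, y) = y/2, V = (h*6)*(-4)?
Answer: 1782225/4 ≈ 4.4556e+5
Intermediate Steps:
V = 48 (V = -2*6*(-4) = -12*(-4) = 48)
z(o, y) = y/2 (z(o, y) = y*(½) = y/2)
b(Z, S) = √(2 + S) (b(Z, S) = √(S + 2) = √(2 + S))
j(a, Q) = -672 (j(a, Q) = -14*48 = -2*336 = -672)
(j(b(3, 2), 9) + z(4, 9))² = (-672 + (½)*9)² = (-672 + 9/2)² = (-1335/2)² = 1782225/4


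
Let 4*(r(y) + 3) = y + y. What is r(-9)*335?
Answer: -5025/2 ≈ -2512.5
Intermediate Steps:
r(y) = -3 + y/2 (r(y) = -3 + (y + y)/4 = -3 + (2*y)/4 = -3 + y/2)
r(-9)*335 = (-3 + (½)*(-9))*335 = (-3 - 9/2)*335 = -15/2*335 = -5025/2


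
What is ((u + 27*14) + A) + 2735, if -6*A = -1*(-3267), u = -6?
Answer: 5125/2 ≈ 2562.5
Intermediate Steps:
A = -1089/2 (A = -(-1)*(-3267)/6 = -1/6*3267 = -1089/2 ≈ -544.50)
((u + 27*14) + A) + 2735 = ((-6 + 27*14) - 1089/2) + 2735 = ((-6 + 378) - 1089/2) + 2735 = (372 - 1089/2) + 2735 = -345/2 + 2735 = 5125/2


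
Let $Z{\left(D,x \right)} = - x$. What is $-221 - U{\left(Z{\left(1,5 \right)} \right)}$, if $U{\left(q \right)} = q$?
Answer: $-216$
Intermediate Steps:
$-221 - U{\left(Z{\left(1,5 \right)} \right)} = -221 - \left(-1\right) 5 = -221 - -5 = -221 + 5 = -216$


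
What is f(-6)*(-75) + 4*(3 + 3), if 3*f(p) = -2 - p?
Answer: -76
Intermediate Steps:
f(p) = -⅔ - p/3 (f(p) = (-2 - p)/3 = -⅔ - p/3)
f(-6)*(-75) + 4*(3 + 3) = (-⅔ - ⅓*(-6))*(-75) + 4*(3 + 3) = (-⅔ + 2)*(-75) + 4*6 = (4/3)*(-75) + 24 = -100 + 24 = -76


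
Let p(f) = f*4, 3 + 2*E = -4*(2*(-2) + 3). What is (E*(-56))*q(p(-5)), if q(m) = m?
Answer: 560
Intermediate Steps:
E = ½ (E = -3/2 + (-4*(2*(-2) + 3))/2 = -3/2 + (-4*(-4 + 3))/2 = -3/2 + (-4*(-1))/2 = -3/2 + (½)*4 = -3/2 + 2 = ½ ≈ 0.50000)
p(f) = 4*f
(E*(-56))*q(p(-5)) = ((½)*(-56))*(4*(-5)) = -28*(-20) = 560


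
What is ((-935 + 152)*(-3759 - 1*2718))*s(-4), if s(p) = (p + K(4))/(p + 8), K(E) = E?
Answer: 0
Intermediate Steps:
s(p) = (4 + p)/(8 + p) (s(p) = (p + 4)/(p + 8) = (4 + p)/(8 + p))
((-935 + 152)*(-3759 - 1*2718))*s(-4) = ((-935 + 152)*(-3759 - 1*2718))*((4 - 4)/(8 - 4)) = (-783*(-3759 - 2718))*(0/4) = (-783*(-6477))*((¼)*0) = 5071491*0 = 0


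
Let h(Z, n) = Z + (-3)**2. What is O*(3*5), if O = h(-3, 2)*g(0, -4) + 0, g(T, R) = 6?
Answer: 540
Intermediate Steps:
h(Z, n) = 9 + Z (h(Z, n) = Z + 9 = 9 + Z)
O = 36 (O = (9 - 3)*6 + 0 = 6*6 + 0 = 36 + 0 = 36)
O*(3*5) = 36*(3*5) = 36*15 = 540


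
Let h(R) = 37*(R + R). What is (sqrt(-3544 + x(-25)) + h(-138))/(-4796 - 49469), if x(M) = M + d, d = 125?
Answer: 10212/54265 - 2*I*sqrt(861)/54265 ≈ 0.18819 - 0.0010815*I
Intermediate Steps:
h(R) = 74*R (h(R) = 37*(2*R) = 74*R)
x(M) = 125 + M (x(M) = M + 125 = 125 + M)
(sqrt(-3544 + x(-25)) + h(-138))/(-4796 - 49469) = (sqrt(-3544 + (125 - 25)) + 74*(-138))/(-4796 - 49469) = (sqrt(-3544 + 100) - 10212)/(-54265) = (sqrt(-3444) - 10212)*(-1/54265) = (2*I*sqrt(861) - 10212)*(-1/54265) = (-10212 + 2*I*sqrt(861))*(-1/54265) = 10212/54265 - 2*I*sqrt(861)/54265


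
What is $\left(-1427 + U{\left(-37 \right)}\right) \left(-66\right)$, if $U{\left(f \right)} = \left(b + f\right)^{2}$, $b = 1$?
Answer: $8646$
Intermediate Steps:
$U{\left(f \right)} = \left(1 + f\right)^{2}$
$\left(-1427 + U{\left(-37 \right)}\right) \left(-66\right) = \left(-1427 + \left(1 - 37\right)^{2}\right) \left(-66\right) = \left(-1427 + \left(-36\right)^{2}\right) \left(-66\right) = \left(-1427 + 1296\right) \left(-66\right) = \left(-131\right) \left(-66\right) = 8646$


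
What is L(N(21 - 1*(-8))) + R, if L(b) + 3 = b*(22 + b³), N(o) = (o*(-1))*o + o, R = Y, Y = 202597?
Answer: 434734695066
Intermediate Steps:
R = 202597
N(o) = o - o² (N(o) = (-o)*o + o = -o² + o = o - o²)
L(b) = -3 + b*(22 + b³)
L(N(21 - 1*(-8))) + R = (-3 + ((21 - 1*(-8))*(1 - (21 - 1*(-8))))⁴ + 22*((21 - 1*(-8))*(1 - (21 - 1*(-8))))) + 202597 = (-3 + ((21 + 8)*(1 - (21 + 8)))⁴ + 22*((21 + 8)*(1 - (21 + 8)))) + 202597 = (-3 + (29*(1 - 1*29))⁴ + 22*(29*(1 - 1*29))) + 202597 = (-3 + (29*(1 - 29))⁴ + 22*(29*(1 - 29))) + 202597 = (-3 + (29*(-28))⁴ + 22*(29*(-28))) + 202597 = (-3 + (-812)⁴ + 22*(-812)) + 202597 = (-3 + 434734510336 - 17864) + 202597 = 434734492469 + 202597 = 434734695066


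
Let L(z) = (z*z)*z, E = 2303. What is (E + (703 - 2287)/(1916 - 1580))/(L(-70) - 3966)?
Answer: -8044/1214381 ≈ -0.0066240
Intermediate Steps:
L(z) = z**3 (L(z) = z**2*z = z**3)
(E + (703 - 2287)/(1916 - 1580))/(L(-70) - 3966) = (2303 + (703 - 2287)/(1916 - 1580))/((-70)**3 - 3966) = (2303 - 1584/336)/(-343000 - 3966) = (2303 - 1584*1/336)/(-346966) = (2303 - 33/7)*(-1/346966) = (16088/7)*(-1/346966) = -8044/1214381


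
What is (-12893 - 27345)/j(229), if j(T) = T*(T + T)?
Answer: -20119/52441 ≈ -0.38365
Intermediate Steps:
j(T) = 2*T² (j(T) = T*(2*T) = 2*T²)
(-12893 - 27345)/j(229) = (-12893 - 27345)/((2*229²)) = -40238/(2*52441) = -40238/104882 = -40238*1/104882 = -20119/52441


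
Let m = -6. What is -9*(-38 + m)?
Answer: 396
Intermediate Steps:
-9*(-38 + m) = -9*(-38 - 6) = -9*(-44) = 396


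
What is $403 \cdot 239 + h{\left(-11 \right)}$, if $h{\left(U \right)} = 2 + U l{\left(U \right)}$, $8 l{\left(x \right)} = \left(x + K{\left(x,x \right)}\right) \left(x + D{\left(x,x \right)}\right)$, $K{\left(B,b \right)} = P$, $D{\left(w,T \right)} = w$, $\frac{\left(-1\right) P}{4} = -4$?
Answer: $\frac{385881}{4} \approx 96470.0$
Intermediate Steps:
$P = 16$ ($P = \left(-4\right) \left(-4\right) = 16$)
$K{\left(B,b \right)} = 16$
$l{\left(x \right)} = \frac{x \left(16 + x\right)}{4}$ ($l{\left(x \right)} = \frac{\left(x + 16\right) \left(x + x\right)}{8} = \frac{\left(16 + x\right) 2 x}{8} = \frac{2 x \left(16 + x\right)}{8} = \frac{x \left(16 + x\right)}{4}$)
$h{\left(U \right)} = 2 + \frac{U^{2} \left(16 + U\right)}{4}$ ($h{\left(U \right)} = 2 + U \frac{U \left(16 + U\right)}{4} = 2 + \frac{U^{2} \left(16 + U\right)}{4}$)
$403 \cdot 239 + h{\left(-11 \right)} = 403 \cdot 239 + \left(2 + \frac{\left(-11\right)^{2} \left(16 - 11\right)}{4}\right) = 96317 + \left(2 + \frac{1}{4} \cdot 121 \cdot 5\right) = 96317 + \left(2 + \frac{605}{4}\right) = 96317 + \frac{613}{4} = \frac{385881}{4}$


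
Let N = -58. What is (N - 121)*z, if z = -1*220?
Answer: 39380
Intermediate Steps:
z = -220
(N - 121)*z = (-58 - 121)*(-220) = -179*(-220) = 39380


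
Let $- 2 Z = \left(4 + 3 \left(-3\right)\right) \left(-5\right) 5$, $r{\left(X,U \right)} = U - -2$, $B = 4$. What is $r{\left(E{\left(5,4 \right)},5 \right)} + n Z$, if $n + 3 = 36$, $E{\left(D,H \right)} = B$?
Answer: $- \frac{4111}{2} \approx -2055.5$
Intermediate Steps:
$E{\left(D,H \right)} = 4$
$n = 33$ ($n = -3 + 36 = 33$)
$r{\left(X,U \right)} = 2 + U$ ($r{\left(X,U \right)} = U + 2 = 2 + U$)
$Z = - \frac{125}{2}$ ($Z = - \frac{\left(4 + 3 \left(-3\right)\right) \left(-5\right) 5}{2} = - \frac{\left(4 - 9\right) \left(-5\right) 5}{2} = - \frac{\left(-5\right) \left(-5\right) 5}{2} = - \frac{25 \cdot 5}{2} = \left(- \frac{1}{2}\right) 125 = - \frac{125}{2} \approx -62.5$)
$r{\left(E{\left(5,4 \right)},5 \right)} + n Z = \left(2 + 5\right) + 33 \left(- \frac{125}{2}\right) = 7 - \frac{4125}{2} = - \frac{4111}{2}$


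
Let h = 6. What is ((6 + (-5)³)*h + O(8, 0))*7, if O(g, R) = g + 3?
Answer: -4921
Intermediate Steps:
O(g, R) = 3 + g
((6 + (-5)³)*h + O(8, 0))*7 = ((6 + (-5)³)*6 + (3 + 8))*7 = ((6 - 125)*6 + 11)*7 = (-119*6 + 11)*7 = (-714 + 11)*7 = -703*7 = -4921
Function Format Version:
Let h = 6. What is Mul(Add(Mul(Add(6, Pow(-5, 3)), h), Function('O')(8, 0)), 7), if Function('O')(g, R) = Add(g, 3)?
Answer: -4921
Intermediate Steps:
Function('O')(g, R) = Add(3, g)
Mul(Add(Mul(Add(6, Pow(-5, 3)), h), Function('O')(8, 0)), 7) = Mul(Add(Mul(Add(6, Pow(-5, 3)), 6), Add(3, 8)), 7) = Mul(Add(Mul(Add(6, -125), 6), 11), 7) = Mul(Add(Mul(-119, 6), 11), 7) = Mul(Add(-714, 11), 7) = Mul(-703, 7) = -4921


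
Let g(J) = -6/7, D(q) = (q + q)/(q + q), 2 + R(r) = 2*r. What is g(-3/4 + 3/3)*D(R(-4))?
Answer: -6/7 ≈ -0.85714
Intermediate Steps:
R(r) = -2 + 2*r
D(q) = 1 (D(q) = (2*q)/((2*q)) = (2*q)*(1/(2*q)) = 1)
g(J) = -6/7 (g(J) = -6*⅐ = -6/7)
g(-3/4 + 3/3)*D(R(-4)) = -6/7*1 = -6/7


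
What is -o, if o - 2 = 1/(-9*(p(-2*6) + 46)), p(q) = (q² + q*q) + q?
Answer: -5795/2898 ≈ -1.9997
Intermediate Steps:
p(q) = q + 2*q² (p(q) = (q² + q²) + q = 2*q² + q = q + 2*q²)
o = 5795/2898 (o = 2 + 1/(-9*((-2*6)*(1 + 2*(-2*6)) + 46)) = 2 + 1/(-9*(-12*(1 + 2*(-12)) + 46)) = 2 + 1/(-9*(-12*(1 - 24) + 46)) = 2 + 1/(-9*(-12*(-23) + 46)) = 2 + 1/(-9*(276 + 46)) = 2 + 1/(-9*322) = 2 + 1/(-2898) = 2 - 1/2898 = 5795/2898 ≈ 1.9997)
-o = -1*5795/2898 = -5795/2898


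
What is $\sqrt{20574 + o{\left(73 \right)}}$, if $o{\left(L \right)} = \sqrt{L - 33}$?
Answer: $\sqrt{20574 + 2 \sqrt{10}} \approx 143.46$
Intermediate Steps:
$o{\left(L \right)} = \sqrt{-33 + L}$
$\sqrt{20574 + o{\left(73 \right)}} = \sqrt{20574 + \sqrt{-33 + 73}} = \sqrt{20574 + \sqrt{40}} = \sqrt{20574 + 2 \sqrt{10}}$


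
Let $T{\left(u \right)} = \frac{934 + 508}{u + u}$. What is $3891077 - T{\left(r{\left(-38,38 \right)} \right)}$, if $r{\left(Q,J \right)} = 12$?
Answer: $\frac{46692203}{12} \approx 3.891 \cdot 10^{6}$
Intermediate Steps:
$T{\left(u \right)} = \frac{721}{u}$ ($T{\left(u \right)} = \frac{1442}{2 u} = 1442 \frac{1}{2 u} = \frac{721}{u}$)
$3891077 - T{\left(r{\left(-38,38 \right)} \right)} = 3891077 - \frac{721}{12} = \frac{46692203}{12}$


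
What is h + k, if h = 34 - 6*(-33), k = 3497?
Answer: 3729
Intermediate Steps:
h = 232 (h = 34 + 198 = 232)
h + k = 232 + 3497 = 3729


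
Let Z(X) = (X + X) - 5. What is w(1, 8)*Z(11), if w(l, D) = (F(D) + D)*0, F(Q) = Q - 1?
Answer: 0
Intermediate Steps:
F(Q) = -1 + Q
w(l, D) = 0 (w(l, D) = ((-1 + D) + D)*0 = (-1 + 2*D)*0 = 0)
Z(X) = -5 + 2*X (Z(X) = 2*X - 5 = -5 + 2*X)
w(1, 8)*Z(11) = 0*(-5 + 2*11) = 0*(-5 + 22) = 0*17 = 0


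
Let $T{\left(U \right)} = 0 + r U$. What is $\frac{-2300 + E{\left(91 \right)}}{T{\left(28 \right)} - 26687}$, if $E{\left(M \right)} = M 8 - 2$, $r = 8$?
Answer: $\frac{1574}{26463} \approx 0.059479$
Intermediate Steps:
$T{\left(U \right)} = 8 U$ ($T{\left(U \right)} = 0 + 8 U = 8 U$)
$E{\left(M \right)} = -2 + 8 M$ ($E{\left(M \right)} = 8 M - 2 = -2 + 8 M$)
$\frac{-2300 + E{\left(91 \right)}}{T{\left(28 \right)} - 26687} = \frac{-2300 + \left(-2 + 8 \cdot 91\right)}{8 \cdot 28 - 26687} = \frac{-2300 + \left(-2 + 728\right)}{224 - 26687} = \frac{-2300 + 726}{-26463} = \left(-1574\right) \left(- \frac{1}{26463}\right) = \frac{1574}{26463}$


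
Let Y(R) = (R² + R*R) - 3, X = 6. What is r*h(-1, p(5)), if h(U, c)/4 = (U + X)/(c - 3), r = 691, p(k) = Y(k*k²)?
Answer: 3455/7811 ≈ 0.44233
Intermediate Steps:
Y(R) = -3 + 2*R² (Y(R) = (R² + R²) - 3 = 2*R² - 3 = -3 + 2*R²)
p(k) = -3 + 2*k⁶ (p(k) = -3 + 2*(k*k²)² = -3 + 2*(k³)² = -3 + 2*k⁶)
h(U, c) = 4*(6 + U)/(-3 + c) (h(U, c) = 4*((U + 6)/(c - 3)) = 4*((6 + U)/(-3 + c)) = 4*(6 + U)/(-3 + c))
r*h(-1, p(5)) = 691*(4*(6 - 1)/(-3 + (-3 + 2*5⁶))) = 691*(4*5/(-3 + (-3 + 2*15625))) = 691*(4*5/(-3 + (-3 + 31250))) = 691*(4*5/(-3 + 31247)) = 691*(4*5/31244) = 691*(4*(1/31244)*5) = 691*(5/7811) = 3455/7811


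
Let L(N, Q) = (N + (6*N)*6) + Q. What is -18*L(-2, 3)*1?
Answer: 1278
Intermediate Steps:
L(N, Q) = Q + 37*N (L(N, Q) = (N + 36*N) + Q = 37*N + Q = Q + 37*N)
-18*L(-2, 3)*1 = -18*(3 + 37*(-2))*1 = -18*(3 - 74)*1 = -18*(-71)*1 = 1278*1 = 1278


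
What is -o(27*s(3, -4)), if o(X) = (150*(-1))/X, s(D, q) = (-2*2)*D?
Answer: -25/54 ≈ -0.46296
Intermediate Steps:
s(D, q) = -4*D
o(X) = -150/X
-o(27*s(3, -4)) = -(-150)/(27*(-4*3)) = -(-150)/(27*(-12)) = -(-150)/(-324) = -(-150)*(-1)/324 = -1*25/54 = -25/54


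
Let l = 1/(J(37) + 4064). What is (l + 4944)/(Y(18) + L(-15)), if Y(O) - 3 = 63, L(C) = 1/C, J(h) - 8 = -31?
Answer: 99893525/1332183 ≈ 74.985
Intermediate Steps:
J(h) = -23 (J(h) = 8 - 31 = -23)
Y(O) = 66 (Y(O) = 3 + 63 = 66)
l = 1/4041 (l = 1/(-23 + 4064) = 1/4041 ≈ 0.00024746)
(l + 4944)/(Y(18) + L(-15)) = (1/4041 + 4944)/(66 + 1/(-15)) = 19978705/(4041*(66 - 1/15)) = 19978705/(4041*(989/15)) = (19978705/4041)*(15/989) = 99893525/1332183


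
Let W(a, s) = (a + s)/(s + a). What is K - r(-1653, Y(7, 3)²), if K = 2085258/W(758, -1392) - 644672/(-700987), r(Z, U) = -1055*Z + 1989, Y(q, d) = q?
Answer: 33983341010/100141 ≈ 3.3936e+5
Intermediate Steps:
W(a, s) = 1 (W(a, s) = (a + s)/(a + s) = 1)
r(Z, U) = 1989 - 1055*Z
K = 208819913474/100141 (K = 2085258/1 - 644672/(-700987) = 2085258*1 - 644672*(-1/700987) = 2085258 + 92096/100141 = 208819913474/100141 ≈ 2.0853e+6)
K - r(-1653, Y(7, 3)²) = 208819913474/100141 - (1989 - 1055*(-1653)) = 208819913474/100141 - (1989 + 1743915) = 208819913474/100141 - 1*1745904 = 208819913474/100141 - 1745904 = 33983341010/100141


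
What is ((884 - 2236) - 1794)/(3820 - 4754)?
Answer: 1573/467 ≈ 3.3683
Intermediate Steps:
((884 - 2236) - 1794)/(3820 - 4754) = (-1352 - 1794)/(-934) = -3146*(-1/934) = 1573/467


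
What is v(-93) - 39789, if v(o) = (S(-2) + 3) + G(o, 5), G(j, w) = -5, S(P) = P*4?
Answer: -39799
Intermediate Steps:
S(P) = 4*P
v(o) = -10 (v(o) = (4*(-2) + 3) - 5 = (-8 + 3) - 5 = -5 - 5 = -10)
v(-93) - 39789 = -10 - 39789 = -39799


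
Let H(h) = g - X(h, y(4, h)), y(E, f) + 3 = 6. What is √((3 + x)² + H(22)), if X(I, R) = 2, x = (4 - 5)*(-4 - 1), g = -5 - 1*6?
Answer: √51 ≈ 7.1414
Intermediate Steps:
y(E, f) = 3 (y(E, f) = -3 + 6 = 3)
g = -11 (g = -5 - 6 = -11)
x = 5 (x = -1*(-5) = 5)
H(h) = -13 (H(h) = -11 - 1*2 = -11 - 2 = -13)
√((3 + x)² + H(22)) = √((3 + 5)² - 13) = √(8² - 13) = √(64 - 13) = √51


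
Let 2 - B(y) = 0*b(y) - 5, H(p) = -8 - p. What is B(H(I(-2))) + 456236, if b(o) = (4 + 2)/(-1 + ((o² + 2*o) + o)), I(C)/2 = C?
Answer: 456243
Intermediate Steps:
I(C) = 2*C
b(o) = 6/(-1 + o² + 3*o) (b(o) = 6/(-1 + (o² + 3*o)) = 6/(-1 + o² + 3*o))
B(y) = 7 (B(y) = 2 - (0*(6/(-1 + y² + 3*y)) - 5) = 2 - (0 - 5) = 2 - 1*(-5) = 2 + 5 = 7)
B(H(I(-2))) + 456236 = 7 + 456236 = 456243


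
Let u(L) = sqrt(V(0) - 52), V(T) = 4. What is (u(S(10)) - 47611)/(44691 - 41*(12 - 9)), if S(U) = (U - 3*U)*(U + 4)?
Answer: -47611/44568 + I*sqrt(3)/11142 ≈ -1.0683 + 0.00015545*I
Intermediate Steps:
S(U) = -2*U*(4 + U) (S(U) = (-2*U)*(4 + U) = -2*U*(4 + U))
u(L) = 4*I*sqrt(3) (u(L) = sqrt(4 - 52) = sqrt(-48) = 4*I*sqrt(3))
(u(S(10)) - 47611)/(44691 - 41*(12 - 9)) = (4*I*sqrt(3) - 47611)/(44691 - 41*(12 - 9)) = (-47611 + 4*I*sqrt(3))/(44691 - 41*3) = (-47611 + 4*I*sqrt(3))/(44691 - 123) = (-47611 + 4*I*sqrt(3))/44568 = (-47611 + 4*I*sqrt(3))*(1/44568) = -47611/44568 + I*sqrt(3)/11142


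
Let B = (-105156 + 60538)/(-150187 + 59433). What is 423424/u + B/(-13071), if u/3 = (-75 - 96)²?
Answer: 83713485827267/17343502829847 ≈ 4.8268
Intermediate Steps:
B = 22309/45377 (B = -44618/(-90754) = -44618*(-1/90754) = 22309/45377 ≈ 0.49164)
u = 87723 (u = 3*(-75 - 96)² = 3*(-171)² = 3*29241 = 87723)
423424/u + B/(-13071) = 423424/87723 + (22309/45377)/(-13071) = 423424*(1/87723) + (22309/45377)*(-1/13071) = 423424/87723 - 22309/593122767 = 83713485827267/17343502829847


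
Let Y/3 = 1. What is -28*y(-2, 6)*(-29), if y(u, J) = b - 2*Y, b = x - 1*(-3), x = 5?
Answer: 1624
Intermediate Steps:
Y = 3 (Y = 3*1 = 3)
b = 8 (b = 5 - 1*(-3) = 5 + 3 = 8)
y(u, J) = 2 (y(u, J) = 8 - 2*3 = 8 - 6 = 2)
-28*y(-2, 6)*(-29) = -28*2*(-29) = -56*(-29) = 1624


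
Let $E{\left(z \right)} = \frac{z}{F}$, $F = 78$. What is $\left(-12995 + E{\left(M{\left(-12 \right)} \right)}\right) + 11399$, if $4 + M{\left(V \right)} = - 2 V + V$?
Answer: $- \frac{62240}{39} \approx -1595.9$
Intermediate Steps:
$M{\left(V \right)} = -4 - V$ ($M{\left(V \right)} = -4 + \left(- 2 V + V\right) = -4 - V$)
$E{\left(z \right)} = \frac{z}{78}$
$\left(-12995 + E{\left(M{\left(-12 \right)} \right)}\right) + 11399 = \left(-12995 + \frac{-4 - -12}{78}\right) + 11399 = \left(-12995 + \frac{-4 + 12}{78}\right) + 11399 = \left(-12995 + \frac{1}{78} \cdot 8\right) + 11399 = \left(-12995 + \frac{4}{39}\right) + 11399 = - \frac{506801}{39} + 11399 = - \frac{62240}{39}$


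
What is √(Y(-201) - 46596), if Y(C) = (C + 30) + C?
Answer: 2*I*√11742 ≈ 216.72*I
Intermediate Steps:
Y(C) = 30 + 2*C (Y(C) = (30 + C) + C = 30 + 2*C)
√(Y(-201) - 46596) = √((30 + 2*(-201)) - 46596) = √((30 - 402) - 46596) = √(-372 - 46596) = √(-46968) = 2*I*√11742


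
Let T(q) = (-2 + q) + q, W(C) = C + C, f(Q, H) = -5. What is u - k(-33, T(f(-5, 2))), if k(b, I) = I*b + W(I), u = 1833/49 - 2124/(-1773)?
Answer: -3218251/9653 ≈ -333.39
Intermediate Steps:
W(C) = 2*C
T(q) = -2 + 2*q
u = 372665/9653 (u = 1833*(1/49) - 2124*(-1/1773) = 1833/49 + 236/197 = 372665/9653 ≈ 38.606)
k(b, I) = 2*I + I*b (k(b, I) = I*b + 2*I = 2*I + I*b)
u - k(-33, T(f(-5, 2))) = 372665/9653 - (-2 + 2*(-5))*(2 - 33) = 372665/9653 - (-2 - 10)*(-31) = 372665/9653 - (-12)*(-31) = 372665/9653 - 1*372 = 372665/9653 - 372 = -3218251/9653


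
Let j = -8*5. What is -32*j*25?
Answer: 32000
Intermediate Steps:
j = -40
-32*j*25 = -32*(-40)*25 = 1280*25 = 32000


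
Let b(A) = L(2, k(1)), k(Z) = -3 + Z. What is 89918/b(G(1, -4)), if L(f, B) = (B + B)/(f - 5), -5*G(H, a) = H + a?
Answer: 134877/2 ≈ 67439.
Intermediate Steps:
G(H, a) = -H/5 - a/5 (G(H, a) = -(H + a)/5 = -H/5 - a/5)
L(f, B) = 2*B/(-5 + f) (L(f, B) = (2*B)/(-5 + f) = 2*B/(-5 + f))
b(A) = 4/3 (b(A) = 2*(-3 + 1)/(-5 + 2) = 2*(-2)/(-3) = 2*(-2)*(-⅓) = 4/3)
89918/b(G(1, -4)) = 89918/(4/3) = 89918*(¾) = 134877/2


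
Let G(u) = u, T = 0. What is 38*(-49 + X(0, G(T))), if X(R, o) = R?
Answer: -1862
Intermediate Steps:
38*(-49 + X(0, G(T))) = 38*(-49 + 0) = 38*(-49) = -1862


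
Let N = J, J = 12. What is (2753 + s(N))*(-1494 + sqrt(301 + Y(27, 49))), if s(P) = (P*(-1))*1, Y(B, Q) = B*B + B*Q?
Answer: -4095054 + 2741*sqrt(2353) ≈ -3.9621e+6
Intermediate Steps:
Y(B, Q) = B**2 + B*Q
N = 12
s(P) = -P (s(P) = -P*1 = -P)
(2753 + s(N))*(-1494 + sqrt(301 + Y(27, 49))) = (2753 - 1*12)*(-1494 + sqrt(301 + 27*(27 + 49))) = (2753 - 12)*(-1494 + sqrt(301 + 27*76)) = 2741*(-1494 + sqrt(301 + 2052)) = 2741*(-1494 + sqrt(2353)) = -4095054 + 2741*sqrt(2353)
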